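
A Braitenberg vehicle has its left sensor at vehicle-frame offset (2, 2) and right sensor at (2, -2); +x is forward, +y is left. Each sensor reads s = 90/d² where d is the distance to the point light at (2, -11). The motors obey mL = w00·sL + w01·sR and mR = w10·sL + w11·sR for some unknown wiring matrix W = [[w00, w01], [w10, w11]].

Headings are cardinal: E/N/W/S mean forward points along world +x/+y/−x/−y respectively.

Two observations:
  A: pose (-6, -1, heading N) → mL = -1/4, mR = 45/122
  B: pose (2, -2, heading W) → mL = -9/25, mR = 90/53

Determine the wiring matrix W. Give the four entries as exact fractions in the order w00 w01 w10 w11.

obs A: pose=(-6,-1,N) → sL=45/122, sR=1/2, mL=-1/4, mR=45/122
obs B: pose=(2,-2,W) → sL=90/53, sR=18/25, mL=-9/25, mR=90/53
sensor matrix S = [[45/122, 1/2], [90/53, 18/25]]; det S = -9432/16165
solve [mL_A; mL_B] = S·[w00; w01] and [mR_A; mR_B] = S·[w10; w11]:
  w00 = 0, w01 = -1/2, w10 = 1, w11 = 0

0 -1/2 1 0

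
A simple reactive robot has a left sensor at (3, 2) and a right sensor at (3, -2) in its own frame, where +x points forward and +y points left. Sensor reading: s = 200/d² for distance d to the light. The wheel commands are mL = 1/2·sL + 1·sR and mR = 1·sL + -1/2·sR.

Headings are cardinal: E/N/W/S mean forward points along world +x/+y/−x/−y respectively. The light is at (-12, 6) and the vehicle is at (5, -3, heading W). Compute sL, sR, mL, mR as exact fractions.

200/317 40/49 17580/15533 3460/15533

left sensor world pos  = (2, -5); dL² = 317
right sensor world pos = (2, -1); dR² = 245
sL = 200/317 = 200/317
sR = 200/245 = 40/49
mL = 1/2·sL + 1·sR = 17580/15533
mR = 1·sL + -1/2·sR = 3460/15533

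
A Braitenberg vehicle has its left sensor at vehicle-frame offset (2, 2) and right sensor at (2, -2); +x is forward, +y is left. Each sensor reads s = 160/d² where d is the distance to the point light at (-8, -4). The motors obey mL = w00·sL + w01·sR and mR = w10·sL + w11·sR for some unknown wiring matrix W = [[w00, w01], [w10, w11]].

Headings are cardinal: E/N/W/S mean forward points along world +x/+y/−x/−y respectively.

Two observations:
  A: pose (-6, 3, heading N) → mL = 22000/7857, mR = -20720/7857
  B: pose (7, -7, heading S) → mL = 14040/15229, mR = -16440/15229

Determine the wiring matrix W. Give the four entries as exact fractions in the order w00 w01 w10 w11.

1 1/2 -1/2 -1

obs A: pose=(-6,3,N) → sL=160/81, sR=160/97, mL=22000/7857, mR=-20720/7857
obs B: pose=(7,-7,S) → sL=80/157, sR=80/97, mL=14040/15229, mR=-16440/15229
sensor matrix S = [[160/81, 160/97], [80/157, 80/97]]; det S = 972800/1233549
solve [mL_A; mL_B] = S·[w00; w01] and [mR_A; mR_B] = S·[w10; w11]:
  w00 = 1, w01 = 1/2, w10 = -1/2, w11 = -1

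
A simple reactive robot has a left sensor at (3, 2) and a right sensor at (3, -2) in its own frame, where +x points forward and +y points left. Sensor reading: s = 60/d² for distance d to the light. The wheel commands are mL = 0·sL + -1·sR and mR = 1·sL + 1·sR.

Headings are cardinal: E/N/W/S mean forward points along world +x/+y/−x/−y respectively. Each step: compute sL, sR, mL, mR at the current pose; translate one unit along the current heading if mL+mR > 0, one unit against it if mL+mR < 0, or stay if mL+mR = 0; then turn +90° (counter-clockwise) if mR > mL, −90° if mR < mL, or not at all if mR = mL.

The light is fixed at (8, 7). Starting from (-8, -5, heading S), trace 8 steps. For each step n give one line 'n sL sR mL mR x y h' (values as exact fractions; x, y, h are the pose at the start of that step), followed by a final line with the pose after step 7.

0 60/421 20/183 -20/183 19400/77043 -8 -5 S
1 6/29 30/197 -30/197 2052/5713 -8 -6 E
2 60/389 60/269 -60/269 39480/104641 -7 -6 N
3 3/26 15/106 -15/106 177/689 -7 -5 W
4 60/421 20/183 -20/183 19400/77043 -8 -5 S
5 6/29 30/197 -30/197 2052/5713 -8 -6 E
6 60/389 60/269 -60/269 39480/104641 -7 -6 N
7 3/26 15/106 -15/106 177/689 -7 -5 W
final -8 -5 S

n=0: pose=(-8,-5,S); sL=60/421, sR=20/183; mL=-20/183, mR=19400/77043; mL+mR=60/421 → advance +1; mR−mL=27820/77043 → turn +1·90°
n=1: pose=(-8,-6,E); sL=6/29, sR=30/197; mL=-30/197, mR=2052/5713; mL+mR=6/29 → advance +1; mR−mL=2922/5713 → turn +1·90°
n=2: pose=(-7,-6,N); sL=60/389, sR=60/269; mL=-60/269, mR=39480/104641; mL+mR=60/389 → advance +1; mR−mL=62820/104641 → turn +1·90°
n=3: pose=(-7,-5,W); sL=3/26, sR=15/106; mL=-15/106, mR=177/689; mL+mR=3/26 → advance +1; mR−mL=549/1378 → turn +1·90°
n=4: pose=(-8,-5,S); sL=60/421, sR=20/183; mL=-20/183, mR=19400/77043; mL+mR=60/421 → advance +1; mR−mL=27820/77043 → turn +1·90°
n=5: pose=(-8,-6,E); sL=6/29, sR=30/197; mL=-30/197, mR=2052/5713; mL+mR=6/29 → advance +1; mR−mL=2922/5713 → turn +1·90°
n=6: pose=(-7,-6,N); sL=60/389, sR=60/269; mL=-60/269, mR=39480/104641; mL+mR=60/389 → advance +1; mR−mL=62820/104641 → turn +1·90°
n=7: pose=(-7,-5,W); sL=3/26, sR=15/106; mL=-15/106, mR=177/689; mL+mR=3/26 → advance +1; mR−mL=549/1378 → turn +1·90°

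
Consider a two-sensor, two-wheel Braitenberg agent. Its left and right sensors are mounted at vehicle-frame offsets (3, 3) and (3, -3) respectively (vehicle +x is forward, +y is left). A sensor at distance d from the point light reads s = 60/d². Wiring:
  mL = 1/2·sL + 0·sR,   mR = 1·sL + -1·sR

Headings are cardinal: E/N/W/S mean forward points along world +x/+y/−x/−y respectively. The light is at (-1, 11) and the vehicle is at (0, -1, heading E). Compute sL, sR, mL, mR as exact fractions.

60/97 60/241 30/97 8640/23377

left sensor world pos  = (3, 2); dL² = 97
right sensor world pos = (3, -4); dR² = 241
sL = 60/97 = 60/97
sR = 60/241 = 60/241
mL = 1/2·sL + 0·sR = 30/97
mR = 1·sL + -1·sR = 8640/23377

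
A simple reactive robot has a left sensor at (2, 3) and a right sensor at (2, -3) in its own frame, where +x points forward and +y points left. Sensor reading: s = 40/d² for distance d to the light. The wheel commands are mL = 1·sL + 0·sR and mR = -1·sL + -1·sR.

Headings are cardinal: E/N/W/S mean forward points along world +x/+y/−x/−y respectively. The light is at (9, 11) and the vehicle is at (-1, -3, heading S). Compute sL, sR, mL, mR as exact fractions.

left sensor world pos  = (2, -5); dL² = 305
right sensor world pos = (-4, -5); dR² = 425
sL = 40/305 = 8/61
sR = 40/425 = 8/85
mL = 1·sL + 0·sR = 8/61
mR = -1·sL + -1·sR = -1168/5185

8/61 8/85 8/61 -1168/5185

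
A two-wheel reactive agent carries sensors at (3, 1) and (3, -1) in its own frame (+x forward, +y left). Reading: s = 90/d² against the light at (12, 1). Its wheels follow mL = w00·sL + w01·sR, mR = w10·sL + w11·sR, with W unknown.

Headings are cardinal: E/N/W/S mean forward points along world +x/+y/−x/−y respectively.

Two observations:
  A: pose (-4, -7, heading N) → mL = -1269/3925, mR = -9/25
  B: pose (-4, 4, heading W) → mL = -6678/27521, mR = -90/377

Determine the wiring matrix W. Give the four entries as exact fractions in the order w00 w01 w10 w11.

obs A: pose=(-4,-7,N) → sL=45/157, sR=9/25, mL=-1269/3925, mR=-9/25
obs B: pose=(-4,4,W) → sL=18/73, sR=90/377, mL=-6678/27521, mR=-90/377
sensor matrix S = [[45/157, 9/25], [18/73, 90/377]]; det S = -2197368/108019925
solve [mL_A; mL_B] = S·[w00; w01] and [mR_A; mR_B] = S·[w10; w11]:
  w00 = -1/2, w01 = -1/2, w10 = 0, w11 = -1

-1/2 -1/2 0 -1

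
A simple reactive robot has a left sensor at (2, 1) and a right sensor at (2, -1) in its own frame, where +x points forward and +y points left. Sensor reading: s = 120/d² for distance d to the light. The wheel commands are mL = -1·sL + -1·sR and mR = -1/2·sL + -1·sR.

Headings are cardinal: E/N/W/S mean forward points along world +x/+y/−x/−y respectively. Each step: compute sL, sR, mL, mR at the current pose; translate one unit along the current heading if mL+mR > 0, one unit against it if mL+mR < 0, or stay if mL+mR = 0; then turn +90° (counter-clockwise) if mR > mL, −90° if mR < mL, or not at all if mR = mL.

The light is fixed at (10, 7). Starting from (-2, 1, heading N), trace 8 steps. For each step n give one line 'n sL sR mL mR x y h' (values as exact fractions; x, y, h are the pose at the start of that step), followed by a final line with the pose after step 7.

0 24/37 120/137 -7728/5069 -6084/5069 -2 1 N
1 6/13 15/29 -369/377 -282/377 -2 0 W
2 120/181 8/15 -3248/2715 -2348/2715 -1 0 S
3 60/53 12/13 -1416/689 -1026/689 -1 1 E
4 24/37 120/137 -7728/5069 -6084/5069 -2 1 N
5 6/13 15/29 -369/377 -282/377 -2 0 W
6 120/181 8/15 -3248/2715 -2348/2715 -1 0 S
7 60/53 12/13 -1416/689 -1026/689 -1 1 E
final -2 1 N

n=0: pose=(-2,1,N); sL=24/37, sR=120/137; mL=-7728/5069, mR=-6084/5069; mL+mR=-13812/5069 → advance -1; mR−mL=12/37 → turn +1·90°
n=1: pose=(-2,0,W); sL=6/13, sR=15/29; mL=-369/377, mR=-282/377; mL+mR=-651/377 → advance -1; mR−mL=3/13 → turn +1·90°
n=2: pose=(-1,0,S); sL=120/181, sR=8/15; mL=-3248/2715, mR=-2348/2715; mL+mR=-5596/2715 → advance -1; mR−mL=60/181 → turn +1·90°
n=3: pose=(-1,1,E); sL=60/53, sR=12/13; mL=-1416/689, mR=-1026/689; mL+mR=-2442/689 → advance -1; mR−mL=30/53 → turn +1·90°
n=4: pose=(-2,1,N); sL=24/37, sR=120/137; mL=-7728/5069, mR=-6084/5069; mL+mR=-13812/5069 → advance -1; mR−mL=12/37 → turn +1·90°
n=5: pose=(-2,0,W); sL=6/13, sR=15/29; mL=-369/377, mR=-282/377; mL+mR=-651/377 → advance -1; mR−mL=3/13 → turn +1·90°
n=6: pose=(-1,0,S); sL=120/181, sR=8/15; mL=-3248/2715, mR=-2348/2715; mL+mR=-5596/2715 → advance -1; mR−mL=60/181 → turn +1·90°
n=7: pose=(-1,1,E); sL=60/53, sR=12/13; mL=-1416/689, mR=-1026/689; mL+mR=-2442/689 → advance -1; mR−mL=30/53 → turn +1·90°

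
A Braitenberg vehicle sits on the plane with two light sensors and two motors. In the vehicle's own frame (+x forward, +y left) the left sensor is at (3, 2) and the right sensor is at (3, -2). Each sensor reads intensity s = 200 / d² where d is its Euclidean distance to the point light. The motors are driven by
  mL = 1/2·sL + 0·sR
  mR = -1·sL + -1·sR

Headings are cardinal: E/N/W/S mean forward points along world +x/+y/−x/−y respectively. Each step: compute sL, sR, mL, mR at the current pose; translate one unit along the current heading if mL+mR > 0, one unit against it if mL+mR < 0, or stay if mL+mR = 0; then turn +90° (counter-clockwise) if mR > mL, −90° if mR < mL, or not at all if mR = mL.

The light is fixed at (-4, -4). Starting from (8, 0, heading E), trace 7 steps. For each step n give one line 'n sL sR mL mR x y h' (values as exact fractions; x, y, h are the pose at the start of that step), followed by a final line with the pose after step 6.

n=0: pose=(8,0,E); sL=200/261, sR=200/229; mL=100/261, mR=-98000/59769; mL+mR=-75100/59769 → advance -1; mR−mL=-40300/19923 → turn -1·90°
n=1: pose=(7,0,S); sL=20/17, sR=100/41; mL=10/17, mR=-2520/697; mL+mR=-2110/697 → advance -1; mR−mL=-2930/697 → turn -1·90°
n=2: pose=(7,1,W); sL=200/73, sR=200/113; mL=100/73, mR=-37200/8249; mL+mR=-25900/8249 → advance -1; mR−mL=-48500/8249 → turn -1·90°
n=3: pose=(8,1,N); sL=50/41, sR=10/13; mL=25/41, mR=-1060/533; mL+mR=-735/533 → advance -1; mR−mL=-1385/533 → turn -1·90°
n=4: pose=(8,0,E); sL=200/261, sR=200/229; mL=100/261, mR=-98000/59769; mL+mR=-75100/59769 → advance -1; mR−mL=-40300/19923 → turn -1·90°
n=5: pose=(7,0,S); sL=20/17, sR=100/41; mL=10/17, mR=-2520/697; mL+mR=-2110/697 → advance -1; mR−mL=-2930/697 → turn -1·90°
n=6: pose=(7,1,W); sL=200/73, sR=200/113; mL=100/73, mR=-37200/8249; mL+mR=-25900/8249 → advance -1; mR−mL=-48500/8249 → turn -1·90°

0 200/261 200/229 100/261 -98000/59769 8 0 E
1 20/17 100/41 10/17 -2520/697 7 0 S
2 200/73 200/113 100/73 -37200/8249 7 1 W
3 50/41 10/13 25/41 -1060/533 8 1 N
4 200/261 200/229 100/261 -98000/59769 8 0 E
5 20/17 100/41 10/17 -2520/697 7 0 S
6 200/73 200/113 100/73 -37200/8249 7 1 W
final 8 1 N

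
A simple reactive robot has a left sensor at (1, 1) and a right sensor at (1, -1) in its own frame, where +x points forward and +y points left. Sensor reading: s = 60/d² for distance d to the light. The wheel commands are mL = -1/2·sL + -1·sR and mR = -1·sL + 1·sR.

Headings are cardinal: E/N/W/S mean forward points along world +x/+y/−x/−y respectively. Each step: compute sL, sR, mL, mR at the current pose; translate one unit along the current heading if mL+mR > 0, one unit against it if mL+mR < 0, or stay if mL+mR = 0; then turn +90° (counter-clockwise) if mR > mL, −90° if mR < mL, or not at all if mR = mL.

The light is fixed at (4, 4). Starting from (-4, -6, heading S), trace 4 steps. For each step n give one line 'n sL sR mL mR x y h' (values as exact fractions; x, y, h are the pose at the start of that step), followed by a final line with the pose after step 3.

0 6/17 30/101 -813/1717 -96/1717 -4 -6 S
1 60/113 60/149 -11250/16837 -2160/16837 -4 -5 E
2 15/41 15/32 -855/1312 135/1312 -5 -5 N
3 60/221 60/181 -18690/40001 2400/40001 -5 -6 W
final -4 -6 S

n=0: pose=(-4,-6,S); sL=6/17, sR=30/101; mL=-813/1717, mR=-96/1717; mL+mR=-9/17 → advance -1; mR−mL=717/1717 → turn +1·90°
n=1: pose=(-4,-5,E); sL=60/113, sR=60/149; mL=-11250/16837, mR=-2160/16837; mL+mR=-90/113 → advance -1; mR−mL=9090/16837 → turn +1·90°
n=2: pose=(-5,-5,N); sL=15/41, sR=15/32; mL=-855/1312, mR=135/1312; mL+mR=-45/82 → advance -1; mR−mL=495/656 → turn +1·90°
n=3: pose=(-5,-6,W); sL=60/221, sR=60/181; mL=-18690/40001, mR=2400/40001; mL+mR=-90/221 → advance -1; mR−mL=21090/40001 → turn +1·90°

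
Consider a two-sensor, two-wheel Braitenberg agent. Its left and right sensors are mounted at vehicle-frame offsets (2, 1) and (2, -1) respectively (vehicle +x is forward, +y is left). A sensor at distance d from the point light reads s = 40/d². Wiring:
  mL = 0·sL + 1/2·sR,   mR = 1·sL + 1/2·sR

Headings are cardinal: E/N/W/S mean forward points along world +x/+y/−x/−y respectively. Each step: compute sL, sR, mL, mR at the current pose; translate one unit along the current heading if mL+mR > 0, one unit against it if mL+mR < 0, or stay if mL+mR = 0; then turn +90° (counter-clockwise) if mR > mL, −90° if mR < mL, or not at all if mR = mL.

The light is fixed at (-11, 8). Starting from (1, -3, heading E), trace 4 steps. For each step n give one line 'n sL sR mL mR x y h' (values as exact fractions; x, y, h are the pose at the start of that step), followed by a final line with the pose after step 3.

n=0: pose=(1,-3,E); sL=5/37, sR=2/17; mL=1/17, mR=122/629; mL+mR=159/629 → advance +1; mR−mL=5/37 → turn +1·90°
n=1: pose=(2,-3,N); sL=8/45, sR=40/277; mL=20/277, mR=3116/12465; mL+mR=4016/12465 → advance +1; mR−mL=8/45 → turn +1·90°
n=2: pose=(2,-2,W); sL=20/121, sR=20/101; mL=10/101, mR=3230/12221; mL+mR=4440/12221 → advance +1; mR−mL=20/121 → turn +1·90°
n=3: pose=(1,-2,S); sL=40/313, sR=8/53; mL=4/53, mR=3372/16589; mL+mR=4624/16589 → advance +1; mR−mL=40/313 → turn +1·90°

0 5/37 2/17 1/17 122/629 1 -3 E
1 8/45 40/277 20/277 3116/12465 2 -3 N
2 20/121 20/101 10/101 3230/12221 2 -2 W
3 40/313 8/53 4/53 3372/16589 1 -2 S
final 1 -3 E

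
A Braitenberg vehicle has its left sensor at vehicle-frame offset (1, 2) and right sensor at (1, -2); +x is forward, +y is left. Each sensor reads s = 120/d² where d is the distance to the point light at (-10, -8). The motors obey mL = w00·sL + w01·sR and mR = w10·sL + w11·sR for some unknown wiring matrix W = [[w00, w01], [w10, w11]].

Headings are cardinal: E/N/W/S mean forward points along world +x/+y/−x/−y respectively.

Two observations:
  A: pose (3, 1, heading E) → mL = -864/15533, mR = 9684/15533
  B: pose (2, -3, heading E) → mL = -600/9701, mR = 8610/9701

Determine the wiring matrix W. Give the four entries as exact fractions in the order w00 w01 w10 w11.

obs A: pose=(3,1,E) → sL=120/317, sR=24/49, mL=-864/15533, mR=9684/15533
obs B: pose=(2,-3,E) → sL=60/109, sR=60/89, mL=-600/9701, mR=8610/9701
sensor matrix S = [[120/317, 24/49], [60/109, 60/89]]; det S = -2171520/150685633
solve [mL_A; mL_B] = S·[w00; w01] and [mR_A; mR_B] = S·[w10; w11]:
  w00 = 1/2, w01 = -1/2, w10 = 1, w11 = 1/2

1/2 -1/2 1 1/2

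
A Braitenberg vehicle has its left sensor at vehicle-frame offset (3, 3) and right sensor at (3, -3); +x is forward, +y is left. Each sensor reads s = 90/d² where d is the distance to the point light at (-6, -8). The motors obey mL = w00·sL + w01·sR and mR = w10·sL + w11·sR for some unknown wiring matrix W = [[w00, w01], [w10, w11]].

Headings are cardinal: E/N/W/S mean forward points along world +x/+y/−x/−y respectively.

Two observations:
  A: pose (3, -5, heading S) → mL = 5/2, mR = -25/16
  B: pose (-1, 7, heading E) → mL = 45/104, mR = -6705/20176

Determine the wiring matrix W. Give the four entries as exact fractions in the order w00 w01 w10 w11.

obs A: pose=(3,-5,S) → sL=5/8, sR=5/2, mL=5/2, mR=-25/16
obs B: pose=(-1,7,E) → sL=45/194, sR=45/104, mL=45/104, mR=-6705/20176
sensor matrix S = [[5/8, 5/2], [45/194, 45/104]]; det S = -24975/80704
solve [mL_A; mL_B] = S·[w00; w01] and [mR_A; mR_B] = S·[w10; w11]:
  w00 = 0, w01 = 1, w10 = -1/2, w11 = -1/2

0 1 -1/2 -1/2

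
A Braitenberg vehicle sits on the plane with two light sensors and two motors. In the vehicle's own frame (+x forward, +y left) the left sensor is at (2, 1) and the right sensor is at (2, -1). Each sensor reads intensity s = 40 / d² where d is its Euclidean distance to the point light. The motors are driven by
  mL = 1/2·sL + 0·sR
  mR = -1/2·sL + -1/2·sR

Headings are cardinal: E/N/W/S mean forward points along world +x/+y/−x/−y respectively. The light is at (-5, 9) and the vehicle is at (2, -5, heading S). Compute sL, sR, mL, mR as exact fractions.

1/8 10/73 1/16 -153/1168

left sensor world pos  = (3, -7); dL² = 320
right sensor world pos = (1, -7); dR² = 292
sL = 40/320 = 1/8
sR = 40/292 = 10/73
mL = 1/2·sL + 0·sR = 1/16
mR = -1/2·sL + -1/2·sR = -153/1168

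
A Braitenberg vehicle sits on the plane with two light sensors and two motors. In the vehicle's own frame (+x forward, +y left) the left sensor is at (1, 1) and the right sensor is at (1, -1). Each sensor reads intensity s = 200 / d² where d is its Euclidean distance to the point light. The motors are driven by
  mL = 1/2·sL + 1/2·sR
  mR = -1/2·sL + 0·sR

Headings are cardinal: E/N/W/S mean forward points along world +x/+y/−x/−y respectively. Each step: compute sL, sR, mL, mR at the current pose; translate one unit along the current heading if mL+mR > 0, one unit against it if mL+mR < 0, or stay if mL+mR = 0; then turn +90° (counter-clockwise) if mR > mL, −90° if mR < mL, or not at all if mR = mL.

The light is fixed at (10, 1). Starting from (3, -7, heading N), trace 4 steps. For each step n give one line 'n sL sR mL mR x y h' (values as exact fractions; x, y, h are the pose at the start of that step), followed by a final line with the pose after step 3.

n=0: pose=(3,-7,N); sL=200/113, sR=40/17; mL=3960/1921, mR=-100/113; mL+mR=20/17 → advance +1; mR−mL=-5660/1921 → turn -1·90°
n=1: pose=(3,-6,E); sL=25/9, sR=2; mL=43/18, mR=-25/18; mL+mR=1 → advance +1; mR−mL=-34/9 → turn -1·90°
n=2: pose=(4,-6,S); sL=200/89, sR=200/113; mL=20200/10057, mR=-100/89; mL+mR=100/113 → advance +1; mR−mL=-31500/10057 → turn -1·90°
n=3: pose=(4,-7,W); sL=20/13, sR=100/49; mL=1140/637, mR=-10/13; mL+mR=50/49 → advance +1; mR−mL=-1630/637 → turn -1·90°

0 200/113 40/17 3960/1921 -100/113 3 -7 N
1 25/9 2 43/18 -25/18 3 -6 E
2 200/89 200/113 20200/10057 -100/89 4 -6 S
3 20/13 100/49 1140/637 -10/13 4 -7 W
final 3 -7 N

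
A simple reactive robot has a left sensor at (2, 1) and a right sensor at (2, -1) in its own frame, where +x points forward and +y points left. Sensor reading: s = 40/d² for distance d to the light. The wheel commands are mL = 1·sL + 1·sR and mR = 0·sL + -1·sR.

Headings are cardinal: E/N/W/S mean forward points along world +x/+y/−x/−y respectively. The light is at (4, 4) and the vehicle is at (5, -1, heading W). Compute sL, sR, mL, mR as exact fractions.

40/37 40/17 2160/629 -40/17

left sensor world pos  = (3, -2); dL² = 37
right sensor world pos = (3, 0); dR² = 17
sL = 40/37 = 40/37
sR = 40/17 = 40/17
mL = 1·sL + 1·sR = 2160/629
mR = 0·sL + -1·sR = -40/17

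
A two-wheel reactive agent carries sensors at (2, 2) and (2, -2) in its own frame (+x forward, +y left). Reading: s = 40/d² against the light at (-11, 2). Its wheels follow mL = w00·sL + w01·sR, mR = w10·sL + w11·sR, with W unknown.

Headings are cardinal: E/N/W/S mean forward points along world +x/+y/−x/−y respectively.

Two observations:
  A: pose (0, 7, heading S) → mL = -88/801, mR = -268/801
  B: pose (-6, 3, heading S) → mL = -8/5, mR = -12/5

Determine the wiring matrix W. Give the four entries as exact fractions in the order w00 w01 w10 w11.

1/2 -1/2 -1/2 -1/2

obs A: pose=(0,7,S) → sL=20/89, sR=4/9, mL=-88/801, mR=-268/801
obs B: pose=(-6,3,S) → sL=4/5, sR=4, mL=-8/5, mR=-12/5
sensor matrix S = [[20/89, 4/9], [4/5, 4]]; det S = 2176/4005
solve [mL_A; mL_B] = S·[w00; w01] and [mR_A; mR_B] = S·[w10; w11]:
  w00 = 1/2, w01 = -1/2, w10 = -1/2, w11 = -1/2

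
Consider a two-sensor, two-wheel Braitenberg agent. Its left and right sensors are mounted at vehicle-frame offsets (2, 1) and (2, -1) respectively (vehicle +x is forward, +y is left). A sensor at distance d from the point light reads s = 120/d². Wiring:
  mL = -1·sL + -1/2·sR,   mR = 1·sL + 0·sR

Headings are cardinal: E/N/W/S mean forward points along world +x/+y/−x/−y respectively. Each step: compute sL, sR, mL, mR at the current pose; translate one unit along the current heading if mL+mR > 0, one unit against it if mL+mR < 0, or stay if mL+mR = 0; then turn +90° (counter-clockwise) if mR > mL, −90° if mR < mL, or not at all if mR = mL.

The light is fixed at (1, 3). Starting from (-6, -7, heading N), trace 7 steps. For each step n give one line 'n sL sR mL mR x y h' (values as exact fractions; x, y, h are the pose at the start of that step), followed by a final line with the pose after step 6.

0 15/16 6/5 -123/80 15/16 -6 -7 N
1 8/15 120/181 -2348/2715 8/15 -6 -8 W
2 60/97 60/109 -9450/10573 60/97 -5 -8 S
3 120/97 120/137 -22260/13289 120/97 -5 -7 E
4 15/16 6/5 -123/80 15/16 -6 -7 N
5 8/15 120/181 -2348/2715 8/15 -6 -8 W
6 60/97 60/109 -9450/10573 60/97 -5 -8 S
final -5 -7 E

n=0: pose=(-6,-7,N); sL=15/16, sR=6/5; mL=-123/80, mR=15/16; mL+mR=-3/5 → advance -1; mR−mL=99/40 → turn +1·90°
n=1: pose=(-6,-8,W); sL=8/15, sR=120/181; mL=-2348/2715, mR=8/15; mL+mR=-60/181 → advance -1; mR−mL=3796/2715 → turn +1·90°
n=2: pose=(-5,-8,S); sL=60/97, sR=60/109; mL=-9450/10573, mR=60/97; mL+mR=-30/109 → advance -1; mR−mL=15990/10573 → turn +1·90°
n=3: pose=(-5,-7,E); sL=120/97, sR=120/137; mL=-22260/13289, mR=120/97; mL+mR=-60/137 → advance -1; mR−mL=38700/13289 → turn +1·90°
n=4: pose=(-6,-7,N); sL=15/16, sR=6/5; mL=-123/80, mR=15/16; mL+mR=-3/5 → advance -1; mR−mL=99/40 → turn +1·90°
n=5: pose=(-6,-8,W); sL=8/15, sR=120/181; mL=-2348/2715, mR=8/15; mL+mR=-60/181 → advance -1; mR−mL=3796/2715 → turn +1·90°
n=6: pose=(-5,-8,S); sL=60/97, sR=60/109; mL=-9450/10573, mR=60/97; mL+mR=-30/109 → advance -1; mR−mL=15990/10573 → turn +1·90°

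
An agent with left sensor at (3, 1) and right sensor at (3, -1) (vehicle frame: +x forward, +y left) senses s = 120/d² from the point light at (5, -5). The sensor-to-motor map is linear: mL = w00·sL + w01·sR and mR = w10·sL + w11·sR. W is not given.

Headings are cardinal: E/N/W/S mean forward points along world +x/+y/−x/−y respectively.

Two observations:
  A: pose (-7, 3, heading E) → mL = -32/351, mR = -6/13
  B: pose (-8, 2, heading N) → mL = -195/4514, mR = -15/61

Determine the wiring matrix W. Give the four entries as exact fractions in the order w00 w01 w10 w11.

obs A: pose=(-7,3,E) → sL=20/27, sR=12/13, mL=-32/351, mR=-6/13
obs B: pose=(-8,2,N) → sL=15/37, sR=30/61, mL=-195/4514, mR=-15/61
sensor matrix S = [[20/27, 12/13], [15/37, 30/61]]; det S = -2620/264069
solve [mL_A; mL_B] = S·[w00; w01] and [mR_A; mR_B] = S·[w10; w11]:
  w00 = 1/2, w01 = -1/2, w10 = 0, w11 = -1/2

1/2 -1/2 0 -1/2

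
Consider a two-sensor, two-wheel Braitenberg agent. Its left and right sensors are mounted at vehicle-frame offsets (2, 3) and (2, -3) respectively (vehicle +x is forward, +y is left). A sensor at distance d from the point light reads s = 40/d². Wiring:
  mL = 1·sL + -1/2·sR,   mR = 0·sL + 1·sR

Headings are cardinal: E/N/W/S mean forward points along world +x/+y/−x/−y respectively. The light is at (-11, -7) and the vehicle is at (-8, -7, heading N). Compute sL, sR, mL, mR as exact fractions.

left sensor world pos  = (-11, -5); dL² = 4
right sensor world pos = (-5, -5); dR² = 40
sL = 40/4 = 10
sR = 40/40 = 1
mL = 1·sL + -1/2·sR = 19/2
mR = 0·sL + 1·sR = 1

10 1 19/2 1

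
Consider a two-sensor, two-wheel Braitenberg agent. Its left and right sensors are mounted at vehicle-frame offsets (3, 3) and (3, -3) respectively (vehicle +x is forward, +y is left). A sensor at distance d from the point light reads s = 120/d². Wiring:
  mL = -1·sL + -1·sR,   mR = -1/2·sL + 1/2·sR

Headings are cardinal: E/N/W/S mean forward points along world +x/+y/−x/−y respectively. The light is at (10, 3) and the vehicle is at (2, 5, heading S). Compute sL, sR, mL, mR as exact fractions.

60/13 60/61 -4440/793 -1440/793

left sensor world pos  = (5, 2); dL² = 26
right sensor world pos = (-1, 2); dR² = 122
sL = 120/26 = 60/13
sR = 120/122 = 60/61
mL = -1·sL + -1·sR = -4440/793
mR = -1/2·sL + 1/2·sR = -1440/793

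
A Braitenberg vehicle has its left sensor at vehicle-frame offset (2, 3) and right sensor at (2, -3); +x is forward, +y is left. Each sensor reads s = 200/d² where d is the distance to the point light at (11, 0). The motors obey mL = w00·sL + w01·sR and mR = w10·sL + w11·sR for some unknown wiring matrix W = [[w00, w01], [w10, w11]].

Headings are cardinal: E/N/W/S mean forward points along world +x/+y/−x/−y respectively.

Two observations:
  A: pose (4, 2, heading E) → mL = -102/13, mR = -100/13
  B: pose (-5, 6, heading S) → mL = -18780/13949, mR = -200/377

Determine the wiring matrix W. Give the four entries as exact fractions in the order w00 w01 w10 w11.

obs A: pose=(4,2,E) → sL=4, sR=100/13, mL=-102/13, mR=-100/13
obs B: pose=(-5,6,S) → sL=40/37, sR=200/377, mL=-18780/13949, mR=-200/377
sensor matrix S = [[4, 100/13], [40/37, 200/377]]; det S = -86400/13949
solve [mL_A; mL_B] = S·[w00; w01] and [mR_A; mR_B] = S·[w10; w11]:
  w00 = -1, w01 = -1/2, w10 = 0, w11 = -1

-1 -1/2 0 -1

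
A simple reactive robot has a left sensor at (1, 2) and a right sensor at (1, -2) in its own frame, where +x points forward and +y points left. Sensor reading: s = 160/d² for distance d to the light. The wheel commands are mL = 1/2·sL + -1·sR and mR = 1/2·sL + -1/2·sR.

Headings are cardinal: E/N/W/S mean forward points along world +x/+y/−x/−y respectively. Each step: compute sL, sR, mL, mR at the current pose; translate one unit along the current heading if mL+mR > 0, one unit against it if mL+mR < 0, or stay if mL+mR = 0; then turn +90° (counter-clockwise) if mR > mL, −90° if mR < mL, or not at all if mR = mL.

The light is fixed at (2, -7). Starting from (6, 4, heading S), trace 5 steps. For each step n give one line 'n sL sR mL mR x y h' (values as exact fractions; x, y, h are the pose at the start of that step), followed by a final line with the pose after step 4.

n=0: pose=(6,4,S); sL=20/17, sR=20/13; mL=-210/221, mR=-40/221; mL+mR=-250/221 → advance -1; mR−mL=10/13 → turn +1·90°
n=1: pose=(6,5,E); sL=160/221, sR=32/25; mL=-5072/5525, mR=-1536/5525; mL+mR=-6608/5525 → advance -1; mR−mL=16/25 → turn +1·90°
n=2: pose=(5,5,N); sL=16/17, sR=80/97; mL=-584/1649, mR=96/1649; mL+mR=-488/1649 → advance -1; mR−mL=40/97 → turn +1·90°
n=3: pose=(5,4,W); sL=32/17, sR=160/173; mL=48/2941, mR=1408/2941; mL+mR=1456/2941 → advance +1; mR−mL=80/173 → turn +1·90°
n=4: pose=(4,4,S); sL=40/29, sR=8/5; mL=-132/145, mR=-16/145; mL+mR=-148/145 → advance -1; mR−mL=4/5 → turn +1·90°

0 20/17 20/13 -210/221 -40/221 6 4 S
1 160/221 32/25 -5072/5525 -1536/5525 6 5 E
2 16/17 80/97 -584/1649 96/1649 5 5 N
3 32/17 160/173 48/2941 1408/2941 5 4 W
4 40/29 8/5 -132/145 -16/145 4 4 S
final 4 5 E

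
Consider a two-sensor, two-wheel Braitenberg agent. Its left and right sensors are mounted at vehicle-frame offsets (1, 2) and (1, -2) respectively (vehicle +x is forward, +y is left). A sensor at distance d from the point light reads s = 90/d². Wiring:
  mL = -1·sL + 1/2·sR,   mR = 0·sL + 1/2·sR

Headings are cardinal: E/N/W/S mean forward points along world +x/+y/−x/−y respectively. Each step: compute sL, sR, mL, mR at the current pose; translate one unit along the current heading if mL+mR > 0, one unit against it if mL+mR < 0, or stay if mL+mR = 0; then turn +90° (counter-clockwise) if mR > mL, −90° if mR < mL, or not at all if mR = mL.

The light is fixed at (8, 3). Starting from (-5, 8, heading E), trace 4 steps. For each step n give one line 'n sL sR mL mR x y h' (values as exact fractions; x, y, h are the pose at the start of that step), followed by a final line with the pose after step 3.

n=0: pose=(-5,8,E); sL=90/193, sR=10/17; mL=-565/3281, mR=5/17; mL+mR=400/3281 → advance +1; mR−mL=90/193 → turn +1·90°
n=1: pose=(-4,8,N); sL=45/116, sR=45/68; mL=-225/3944, mR=45/136; mL+mR=135/493 → advance +1; mR−mL=45/116 → turn +1·90°
n=2: pose=(-4,9,W); sL=18/37, sR=90/233; mL=-2529/8621, mR=45/233; mL+mR=-864/8621 → advance -1; mR−mL=18/37 → turn +1·90°
n=3: pose=(-3,9,S); sL=45/53, sR=45/97; mL=-6345/10282, mR=45/194; mL+mR=-1980/5141 → advance -1; mR−mL=45/53 → turn +1·90°

0 90/193 10/17 -565/3281 5/17 -5 8 E
1 45/116 45/68 -225/3944 45/136 -4 8 N
2 18/37 90/233 -2529/8621 45/233 -4 9 W
3 45/53 45/97 -6345/10282 45/194 -3 9 S
final -3 10 E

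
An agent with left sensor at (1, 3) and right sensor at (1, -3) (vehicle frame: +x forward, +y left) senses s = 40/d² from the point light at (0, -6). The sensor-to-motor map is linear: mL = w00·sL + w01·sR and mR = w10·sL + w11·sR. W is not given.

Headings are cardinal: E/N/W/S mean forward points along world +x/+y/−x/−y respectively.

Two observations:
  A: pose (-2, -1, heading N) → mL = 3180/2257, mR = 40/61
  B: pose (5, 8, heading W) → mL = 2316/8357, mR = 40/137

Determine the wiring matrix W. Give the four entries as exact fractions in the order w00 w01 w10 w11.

1/2 1 1 0

obs A: pose=(-2,-1,N) → sL=40/61, sR=40/37, mL=3180/2257, mR=40/61
obs B: pose=(5,8,W) → sL=40/137, sR=8/61, mL=2316/8357, mR=40/137
sensor matrix S = [[40/61, 40/37], [40/137, 8/61]]; det S = -4331520/18861749
solve [mL_A; mL_B] = S·[w00; w01] and [mR_A; mR_B] = S·[w10; w11]:
  w00 = 1/2, w01 = 1, w10 = 1, w11 = 0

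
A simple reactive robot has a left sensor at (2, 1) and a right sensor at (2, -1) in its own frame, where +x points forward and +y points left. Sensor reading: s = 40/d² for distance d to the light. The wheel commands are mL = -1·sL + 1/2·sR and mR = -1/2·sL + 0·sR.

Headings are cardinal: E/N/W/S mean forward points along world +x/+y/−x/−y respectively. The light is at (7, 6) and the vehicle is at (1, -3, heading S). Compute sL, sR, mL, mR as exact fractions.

20/73 4/17 -194/1241 -10/73

left sensor world pos  = (2, -5); dL² = 146
right sensor world pos = (0, -5); dR² = 170
sL = 40/146 = 20/73
sR = 40/170 = 4/17
mL = -1·sL + 1/2·sR = -194/1241
mR = -1/2·sL + 0·sR = -10/73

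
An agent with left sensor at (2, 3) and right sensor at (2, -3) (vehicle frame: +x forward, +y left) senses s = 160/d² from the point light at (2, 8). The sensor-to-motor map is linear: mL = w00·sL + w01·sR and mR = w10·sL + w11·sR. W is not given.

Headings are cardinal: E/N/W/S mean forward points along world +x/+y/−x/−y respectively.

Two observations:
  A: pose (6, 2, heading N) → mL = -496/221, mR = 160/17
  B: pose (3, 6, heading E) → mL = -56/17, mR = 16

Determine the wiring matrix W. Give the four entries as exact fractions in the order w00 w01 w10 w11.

-1/2 1 1 0

obs A: pose=(6,2,N) → sL=160/17, sR=32/13, mL=-496/221, mR=160/17
obs B: pose=(3,6,E) → sL=16, sR=80/17, mL=-56/17, mR=16
sensor matrix S = [[160/17, 32/13], [16, 80/17]]; det S = 18432/3757
solve [mL_A; mL_B] = S·[w00; w01] and [mR_A; mR_B] = S·[w10; w11]:
  w00 = -1/2, w01 = 1, w10 = 1, w11 = 0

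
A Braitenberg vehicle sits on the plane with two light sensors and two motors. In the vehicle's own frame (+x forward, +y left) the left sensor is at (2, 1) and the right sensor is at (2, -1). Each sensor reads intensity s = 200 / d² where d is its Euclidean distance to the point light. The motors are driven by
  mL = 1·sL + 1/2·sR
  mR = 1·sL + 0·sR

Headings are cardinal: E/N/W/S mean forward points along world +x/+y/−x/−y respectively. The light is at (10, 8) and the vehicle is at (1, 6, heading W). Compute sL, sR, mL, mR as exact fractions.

left sensor world pos  = (-1, 5); dL² = 130
right sensor world pos = (-1, 7); dR² = 122
sL = 200/130 = 20/13
sR = 200/122 = 100/61
mL = 1·sL + 1/2·sR = 1870/793
mR = 1·sL + 0·sR = 20/13

20/13 100/61 1870/793 20/13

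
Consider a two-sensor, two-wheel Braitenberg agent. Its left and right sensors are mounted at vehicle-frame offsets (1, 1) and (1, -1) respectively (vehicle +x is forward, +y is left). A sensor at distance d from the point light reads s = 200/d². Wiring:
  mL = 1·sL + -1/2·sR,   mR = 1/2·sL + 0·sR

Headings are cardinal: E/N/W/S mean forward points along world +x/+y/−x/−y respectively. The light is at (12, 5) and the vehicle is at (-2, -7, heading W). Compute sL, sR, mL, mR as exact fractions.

left sensor world pos  = (-3, -8); dL² = 394
right sensor world pos = (-3, -6); dR² = 346
sL = 200/394 = 100/197
sR = 200/346 = 100/173
mL = 1·sL + -1/2·sR = 7450/34081
mR = 1/2·sL + 0·sR = 50/197

100/197 100/173 7450/34081 50/197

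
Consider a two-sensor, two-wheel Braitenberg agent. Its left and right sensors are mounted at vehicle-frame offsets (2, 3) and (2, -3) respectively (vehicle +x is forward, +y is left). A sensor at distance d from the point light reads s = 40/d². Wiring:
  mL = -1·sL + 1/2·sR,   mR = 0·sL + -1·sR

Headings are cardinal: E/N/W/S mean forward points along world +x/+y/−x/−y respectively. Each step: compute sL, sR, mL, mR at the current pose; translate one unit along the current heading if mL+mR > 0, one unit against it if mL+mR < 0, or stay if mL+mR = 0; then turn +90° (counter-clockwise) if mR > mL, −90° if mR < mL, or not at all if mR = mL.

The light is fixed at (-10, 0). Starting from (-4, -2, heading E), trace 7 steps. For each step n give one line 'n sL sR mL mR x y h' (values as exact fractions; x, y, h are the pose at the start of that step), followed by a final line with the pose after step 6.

n=0: pose=(-4,-2,E); sL=8/13, sR=40/89; mL=-452/1157, mR=-40/89; mL+mR=-972/1157 → advance -1; mR−mL=-68/1157 → turn -1·90°
n=1: pose=(-5,-2,S); sL=1/2, sR=2; mL=1/2, mR=-2; mL+mR=-3/2 → advance -1; mR−mL=-5/2 → turn -1·90°
n=2: pose=(-5,-1,W); sL=8/5, sR=40/13; mL=-4/65, mR=-40/13; mL+mR=-204/65 → advance -1; mR−mL=-196/65 → turn -1·90°
n=3: pose=(-4,-1,N); sL=4, sR=20/41; mL=-154/41, mR=-20/41; mL+mR=-174/41 → advance -1; mR−mL=134/41 → turn +1·90°
n=4: pose=(-4,-2,W); sL=40/41, sR=40/17; mL=140/697, mR=-40/17; mL+mR=-1500/697 → advance -1; mR−mL=-1780/697 → turn -1·90°
n=5: pose=(-3,-2,N); sL=5/2, sR=2/5; mL=-23/10, mR=-2/5; mL+mR=-27/10 → advance -1; mR−mL=19/10 → turn +1·90°
n=6: pose=(-3,-3,W); sL=40/61, sR=8/5; mL=44/305, mR=-8/5; mL+mR=-444/305 → advance -1; mR−mL=-532/305 → turn -1·90°

0 8/13 40/89 -452/1157 -40/89 -4 -2 E
1 1/2 2 1/2 -2 -5 -2 S
2 8/5 40/13 -4/65 -40/13 -5 -1 W
3 4 20/41 -154/41 -20/41 -4 -1 N
4 40/41 40/17 140/697 -40/17 -4 -2 W
5 5/2 2/5 -23/10 -2/5 -3 -2 N
6 40/61 8/5 44/305 -8/5 -3 -3 W
final -2 -3 N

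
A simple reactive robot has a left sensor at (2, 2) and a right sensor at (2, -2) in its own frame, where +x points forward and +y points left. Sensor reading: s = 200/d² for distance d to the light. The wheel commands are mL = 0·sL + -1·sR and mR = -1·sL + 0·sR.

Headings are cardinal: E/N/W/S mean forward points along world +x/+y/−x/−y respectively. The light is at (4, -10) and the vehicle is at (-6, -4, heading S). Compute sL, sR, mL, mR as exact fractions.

5/2 5/4 -5/4 -5/2

left sensor world pos  = (-4, -6); dL² = 80
right sensor world pos = (-8, -6); dR² = 160
sL = 200/80 = 5/2
sR = 200/160 = 5/4
mL = 0·sL + -1·sR = -5/4
mR = -1·sL + 0·sR = -5/2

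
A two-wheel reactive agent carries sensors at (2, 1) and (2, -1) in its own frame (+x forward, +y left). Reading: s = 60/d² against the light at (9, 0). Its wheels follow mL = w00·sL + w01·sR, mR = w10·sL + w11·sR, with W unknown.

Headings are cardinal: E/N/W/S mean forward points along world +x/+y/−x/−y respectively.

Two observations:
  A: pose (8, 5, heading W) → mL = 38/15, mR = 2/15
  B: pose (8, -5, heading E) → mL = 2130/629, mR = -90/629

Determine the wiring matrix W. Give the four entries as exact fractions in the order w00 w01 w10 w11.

obs A: pose=(8,5,W) → sL=12/5, sR=4/3, mL=38/15, mR=2/15
obs B: pose=(8,-5,E) → sL=60/17, sR=60/37, mL=2130/629, mR=-90/629
sensor matrix S = [[12/5, 4/3], [60/17, 60/37]]; det S = -512/629
solve [mL_A; mL_B] = S·[w00; w01] and [mR_A; mR_B] = S·[w10; w11]:
  w00 = 1/2, w01 = 1, w10 = -1/2, w11 = 1

1/2 1 -1/2 1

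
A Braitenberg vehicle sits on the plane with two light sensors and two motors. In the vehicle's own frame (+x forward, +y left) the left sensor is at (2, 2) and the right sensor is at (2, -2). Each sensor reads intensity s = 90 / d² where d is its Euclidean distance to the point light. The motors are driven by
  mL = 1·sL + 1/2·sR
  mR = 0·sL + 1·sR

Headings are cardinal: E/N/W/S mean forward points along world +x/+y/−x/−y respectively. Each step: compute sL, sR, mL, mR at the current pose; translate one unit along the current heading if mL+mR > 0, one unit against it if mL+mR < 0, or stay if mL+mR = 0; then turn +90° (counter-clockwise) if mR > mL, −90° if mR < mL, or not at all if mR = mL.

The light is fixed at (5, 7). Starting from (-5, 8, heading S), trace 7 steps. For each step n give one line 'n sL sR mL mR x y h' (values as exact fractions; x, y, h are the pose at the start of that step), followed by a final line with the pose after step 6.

0 18/13 18/29 639/377 18/29 -5 8 S
1 45/74 45/74 135/148 45/74 -5 7 W
2 90/173 18/17 3087/2941 18/17 -6 7 N
3 9/17 45/89 2367/3026 45/89 -6 8 W
4 18/41 90/109 3807/4469 90/109 -7 8 N
5 45/58 9/10 711/580 9/10 -7 9 E
6 10/9 90/169 2095/1521 90/169 -6 9 S
final -6 8 W

n=0: pose=(-5,8,S); sL=18/13, sR=18/29; mL=639/377, mR=18/29; mL+mR=873/377 → advance +1; mR−mL=-405/377 → turn -1·90°
n=1: pose=(-5,7,W); sL=45/74, sR=45/74; mL=135/148, mR=45/74; mL+mR=225/148 → advance +1; mR−mL=-45/148 → turn -1·90°
n=2: pose=(-6,7,N); sL=90/173, sR=18/17; mL=3087/2941, mR=18/17; mL+mR=6201/2941 → advance +1; mR−mL=27/2941 → turn +1·90°
n=3: pose=(-6,8,W); sL=9/17, sR=45/89; mL=2367/3026, mR=45/89; mL+mR=3897/3026 → advance +1; mR−mL=-837/3026 → turn -1·90°
n=4: pose=(-7,8,N); sL=18/41, sR=90/109; mL=3807/4469, mR=90/109; mL+mR=7497/4469 → advance +1; mR−mL=-117/4469 → turn -1·90°
n=5: pose=(-7,9,E); sL=45/58, sR=9/10; mL=711/580, mR=9/10; mL+mR=1233/580 → advance +1; mR−mL=-189/580 → turn -1·90°
n=6: pose=(-6,9,S); sL=10/9, sR=90/169; mL=2095/1521, mR=90/169; mL+mR=2905/1521 → advance +1; mR−mL=-1285/1521 → turn -1·90°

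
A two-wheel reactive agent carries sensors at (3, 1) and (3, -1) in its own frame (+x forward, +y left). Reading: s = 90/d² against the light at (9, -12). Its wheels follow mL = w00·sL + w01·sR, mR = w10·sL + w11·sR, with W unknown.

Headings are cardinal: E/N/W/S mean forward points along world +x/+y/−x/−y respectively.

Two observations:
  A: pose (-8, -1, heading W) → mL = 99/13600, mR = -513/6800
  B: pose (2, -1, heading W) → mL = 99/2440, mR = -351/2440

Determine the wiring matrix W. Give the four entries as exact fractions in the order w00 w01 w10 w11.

obs A: pose=(-8,-1,W) → sL=9/50, sR=45/272, mL=99/13600, mR=-513/6800
obs B: pose=(2,-1,W) → sL=9/20, sR=45/122, mL=99/2440, mR=-351/2440
sensor matrix S = [[9/50, 45/272], [9/20, 45/122]]; det S = -2673/331840
solve [mL_A; mL_B] = S·[w00; w01] and [mR_A; mR_B] = S·[w10; w11]:
  w00 = 1/2, w01 = -1/2, w10 = 1/2, w11 = -1

1/2 -1/2 1/2 -1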